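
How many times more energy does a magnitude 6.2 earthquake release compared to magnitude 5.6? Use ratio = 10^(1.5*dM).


M2 - M1 = 6.2 - 5.6 = 0.6
1.5 * 0.6 = 0.9
ratio = 10^0.9 = 7.94

7.94


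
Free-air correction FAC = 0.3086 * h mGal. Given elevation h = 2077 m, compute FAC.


FAC = 0.3086 * h
= 0.3086 * 2077
= 640.9622 mGal

640.9622


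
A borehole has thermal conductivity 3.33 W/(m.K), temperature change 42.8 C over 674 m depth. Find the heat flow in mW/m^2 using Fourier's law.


q = k * dT / dz * 1000
= 3.33 * 42.8 / 674 * 1000
= 0.21146 * 1000
= 211.4599 mW/m^2

211.4599


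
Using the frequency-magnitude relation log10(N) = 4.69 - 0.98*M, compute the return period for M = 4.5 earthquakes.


log10(N) = 4.69 - 0.98*4.5 = 0.28
N = 10^0.28 = 1.905461
T = 1/N = 1/1.905461 = 0.5248 years

0.5248


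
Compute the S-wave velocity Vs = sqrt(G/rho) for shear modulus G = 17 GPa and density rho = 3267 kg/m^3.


Convert G to Pa: G = 17e9 Pa
Compute G/rho = 17e9 / 3267 = 5203550.6581
Vs = sqrt(5203550.6581) = 2281.13 m/s

2281.13


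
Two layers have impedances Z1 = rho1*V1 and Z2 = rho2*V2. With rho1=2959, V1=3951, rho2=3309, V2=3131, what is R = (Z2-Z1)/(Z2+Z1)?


Z1 = 2959 * 3951 = 11691009
Z2 = 3309 * 3131 = 10360479
R = (10360479 - 11691009) / (10360479 + 11691009) = -1330530 / 22051488 = -0.0603

-0.0603


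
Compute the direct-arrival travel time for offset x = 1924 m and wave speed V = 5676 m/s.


t = x / V
= 1924 / 5676
= 0.339 s

0.339


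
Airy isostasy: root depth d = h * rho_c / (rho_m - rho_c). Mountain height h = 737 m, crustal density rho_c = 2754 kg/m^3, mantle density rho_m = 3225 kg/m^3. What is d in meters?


rho_m - rho_c = 3225 - 2754 = 471
d = 737 * 2754 / 471
= 2029698 / 471
= 4309.34 m

4309.34


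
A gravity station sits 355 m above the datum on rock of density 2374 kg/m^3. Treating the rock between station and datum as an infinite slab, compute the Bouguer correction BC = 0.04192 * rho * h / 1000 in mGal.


BC = 0.04192 * rho * h / 1000
= 0.04192 * 2374 * 355 / 1000
= 35.3289 mGal

35.3289


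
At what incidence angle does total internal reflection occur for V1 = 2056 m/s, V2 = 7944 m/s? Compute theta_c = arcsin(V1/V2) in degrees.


V1/V2 = 2056/7944 = 0.258812
theta_c = arcsin(0.258812) = 14.9996 degrees

14.9996


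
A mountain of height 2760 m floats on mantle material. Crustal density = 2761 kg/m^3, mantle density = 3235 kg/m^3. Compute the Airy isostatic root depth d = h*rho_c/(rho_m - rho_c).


rho_m - rho_c = 3235 - 2761 = 474
d = 2760 * 2761 / 474
= 7620360 / 474
= 16076.71 m

16076.71


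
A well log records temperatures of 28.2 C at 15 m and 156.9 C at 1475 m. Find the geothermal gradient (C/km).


dT = 156.9 - 28.2 = 128.7 C
dz = 1475 - 15 = 1460 m
gradient = dT/dz * 1000 = 128.7/1460 * 1000 = 88.1507 C/km

88.1507


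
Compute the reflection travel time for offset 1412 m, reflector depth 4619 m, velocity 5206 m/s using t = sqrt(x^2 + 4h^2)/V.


x^2 + 4h^2 = 1412^2 + 4*4619^2 = 1993744 + 85340644 = 87334388
sqrt(87334388) = 9345.2869
t = 9345.2869 / 5206 = 1.7951 s

1.7951


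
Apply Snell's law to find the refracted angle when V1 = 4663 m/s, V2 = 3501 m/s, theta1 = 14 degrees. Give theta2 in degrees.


sin(theta1) = sin(14 deg) = 0.241922
sin(theta2) = V2/V1 * sin(theta1) = 3501/4663 * 0.241922 = 0.181636
theta2 = arcsin(0.181636) = 10.4651 degrees

10.4651


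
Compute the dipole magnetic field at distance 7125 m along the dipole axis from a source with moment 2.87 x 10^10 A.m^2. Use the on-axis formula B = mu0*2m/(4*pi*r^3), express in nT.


m = 2.87 x 10^10 = 28700000000 A.m^2
2m = 57400000000 A.m^2
r^3 = 7125^3 = 361705078125
B = (4pi*10^-7) * 57400000000 / (4*pi * 361705078125) * 1e9
= 72130.967326 / 4545320064814.49 * 1e9
= 15.8693 nT

15.8693


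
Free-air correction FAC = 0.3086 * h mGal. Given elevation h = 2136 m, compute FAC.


FAC = 0.3086 * h
= 0.3086 * 2136
= 659.1696 mGal

659.1696


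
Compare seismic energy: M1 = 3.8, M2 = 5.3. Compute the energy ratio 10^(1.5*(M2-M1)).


M2 - M1 = 5.3 - 3.8 = 1.5
1.5 * 1.5 = 2.25
ratio = 10^2.25 = 177.83

177.83


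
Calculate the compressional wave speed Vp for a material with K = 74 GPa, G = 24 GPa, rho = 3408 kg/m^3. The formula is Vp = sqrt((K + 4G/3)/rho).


First compute the effective modulus:
K + 4G/3 = 74e9 + 4*24e9/3 = 106000000000.0 Pa
Then divide by density:
106000000000.0 / 3408 = 31103286.385 Pa/(kg/m^3)
Take the square root:
Vp = sqrt(31103286.385) = 5577.03 m/s

5577.03


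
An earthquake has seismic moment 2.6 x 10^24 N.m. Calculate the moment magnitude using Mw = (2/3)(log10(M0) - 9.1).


log10(M0) = log10(2.6 x 10^24) = 24.415
Mw = 2/3 * (24.415 - 9.1)
= 2/3 * 15.315
= 10.21

10.21


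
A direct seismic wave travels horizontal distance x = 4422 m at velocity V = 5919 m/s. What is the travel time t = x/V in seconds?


t = x / V
= 4422 / 5919
= 0.7471 s

0.7471


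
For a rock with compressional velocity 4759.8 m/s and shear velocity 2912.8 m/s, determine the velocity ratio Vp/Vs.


Vp/Vs = 4759.8 / 2912.8
= 1.6341

1.6341


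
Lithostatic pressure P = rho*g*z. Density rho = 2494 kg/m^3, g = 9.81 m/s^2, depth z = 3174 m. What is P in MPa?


P = rho * g * z / 1e6
= 2494 * 9.81 * 3174 / 1e6
= 77655528.36 / 1e6
= 77.6555 MPa

77.6555


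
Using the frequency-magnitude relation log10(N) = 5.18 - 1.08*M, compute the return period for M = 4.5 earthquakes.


log10(N) = 5.18 - 1.08*4.5 = 0.32
N = 10^0.32 = 2.089296
T = 1/N = 1/2.089296 = 0.4786 years

0.4786


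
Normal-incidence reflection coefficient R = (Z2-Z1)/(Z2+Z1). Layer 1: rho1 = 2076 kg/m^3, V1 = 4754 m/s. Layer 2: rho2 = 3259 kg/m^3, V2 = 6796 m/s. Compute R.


Z1 = 2076 * 4754 = 9869304
Z2 = 3259 * 6796 = 22148164
R = (22148164 - 9869304) / (22148164 + 9869304) = 12278860 / 32017468 = 0.3835

0.3835


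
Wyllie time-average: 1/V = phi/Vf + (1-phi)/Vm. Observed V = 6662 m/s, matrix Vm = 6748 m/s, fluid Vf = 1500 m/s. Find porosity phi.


1/V - 1/Vm = 1/6662 - 1/6748 = 1.91e-06
1/Vf - 1/Vm = 1/1500 - 1/6748 = 0.00051847
phi = 1.91e-06 / 0.00051847 = 0.0037

0.0037


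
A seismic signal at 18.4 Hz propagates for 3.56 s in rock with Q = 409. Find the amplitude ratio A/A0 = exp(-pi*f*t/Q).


pi*f*t/Q = pi*18.4*3.56/409 = 0.503146
A/A0 = exp(-0.503146) = 0.604625

0.604625


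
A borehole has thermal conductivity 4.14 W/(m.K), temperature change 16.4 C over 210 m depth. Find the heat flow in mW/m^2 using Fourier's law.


q = k * dT / dz * 1000
= 4.14 * 16.4 / 210 * 1000
= 0.323314 * 1000
= 323.3143 mW/m^2

323.3143


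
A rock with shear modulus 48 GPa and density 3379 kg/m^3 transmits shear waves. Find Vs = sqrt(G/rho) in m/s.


Convert G to Pa: G = 48e9 Pa
Compute G/rho = 48e9 / 3379 = 14205386.2089
Vs = sqrt(14205386.2089) = 3769.0 m/s

3769.0


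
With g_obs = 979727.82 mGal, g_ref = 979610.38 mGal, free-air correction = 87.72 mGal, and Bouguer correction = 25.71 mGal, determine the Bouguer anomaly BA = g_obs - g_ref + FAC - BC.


BA = g_obs - g_ref + FAC - BC
= 979727.82 - 979610.38 + 87.72 - 25.71
= 179.45 mGal

179.45


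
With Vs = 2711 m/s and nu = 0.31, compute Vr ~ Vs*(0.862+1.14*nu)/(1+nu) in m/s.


Numerator factor = 0.862 + 1.14*0.31 = 1.2154
Denominator = 1 + 0.31 = 1.31
Vr = 2711 * 1.2154 / 1.31 = 2515.23 m/s

2515.23


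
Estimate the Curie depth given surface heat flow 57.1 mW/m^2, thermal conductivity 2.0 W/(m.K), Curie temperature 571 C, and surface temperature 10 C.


T_Curie - T_surf = 571 - 10 = 561 C
Convert q to W/m^2: 57.1 mW/m^2 = 0.0571 W/m^2
d = 561 * 2.0 / 0.0571 = 19649.74 m

19649.74


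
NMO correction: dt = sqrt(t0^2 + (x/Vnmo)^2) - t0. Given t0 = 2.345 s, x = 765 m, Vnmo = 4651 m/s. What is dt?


x/Vnmo = 765/4651 = 0.164481
(x/Vnmo)^2 = 0.027054
t0^2 = 5.499025
sqrt(5.499025 + 0.027054) = 2.350761
dt = 2.350761 - 2.345 = 0.005761

0.005761


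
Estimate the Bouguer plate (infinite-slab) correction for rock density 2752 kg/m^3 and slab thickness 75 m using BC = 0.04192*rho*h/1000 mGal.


BC = 0.04192 * rho * h / 1000
= 0.04192 * 2752 * 75 / 1000
= 8.6523 mGal

8.6523


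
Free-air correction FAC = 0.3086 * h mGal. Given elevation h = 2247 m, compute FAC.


FAC = 0.3086 * h
= 0.3086 * 2247
= 693.4242 mGal

693.4242


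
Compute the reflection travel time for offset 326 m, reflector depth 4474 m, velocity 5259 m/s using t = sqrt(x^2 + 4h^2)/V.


x^2 + 4h^2 = 326^2 + 4*4474^2 = 106276 + 80066704 = 80172980
sqrt(80172980) = 8953.9366
t = 8953.9366 / 5259 = 1.7026 s

1.7026


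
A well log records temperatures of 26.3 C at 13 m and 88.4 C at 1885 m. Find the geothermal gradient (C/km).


dT = 88.4 - 26.3 = 62.1 C
dz = 1885 - 13 = 1872 m
gradient = dT/dz * 1000 = 62.1/1872 * 1000 = 33.1731 C/km

33.1731


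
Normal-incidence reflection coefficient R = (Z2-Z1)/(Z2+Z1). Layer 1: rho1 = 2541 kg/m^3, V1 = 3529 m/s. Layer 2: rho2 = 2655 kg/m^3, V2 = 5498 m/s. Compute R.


Z1 = 2541 * 3529 = 8967189
Z2 = 2655 * 5498 = 14597190
R = (14597190 - 8967189) / (14597190 + 8967189) = 5630001 / 23564379 = 0.2389

0.2389


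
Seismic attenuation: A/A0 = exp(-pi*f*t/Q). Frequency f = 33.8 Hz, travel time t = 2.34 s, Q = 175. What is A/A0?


pi*f*t/Q = pi*33.8*2.34/175 = 1.419856
A/A0 = exp(-1.419856) = 0.241749

0.241749


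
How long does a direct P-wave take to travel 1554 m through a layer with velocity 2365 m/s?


t = x / V
= 1554 / 2365
= 0.6571 s

0.6571


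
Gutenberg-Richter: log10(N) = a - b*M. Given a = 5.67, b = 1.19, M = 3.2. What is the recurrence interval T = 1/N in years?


log10(N) = 5.67 - 1.19*3.2 = 1.862
N = 10^1.862 = 72.77798
T = 1/N = 1/72.77798 = 0.0137 years

0.0137


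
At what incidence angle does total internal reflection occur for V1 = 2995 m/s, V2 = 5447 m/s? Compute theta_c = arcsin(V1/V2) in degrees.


V1/V2 = 2995/5447 = 0.549844
theta_c = arcsin(0.549844) = 33.3563 degrees

33.3563


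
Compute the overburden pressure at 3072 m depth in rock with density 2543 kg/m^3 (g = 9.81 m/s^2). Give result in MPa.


P = rho * g * z / 1e6
= 2543 * 9.81 * 3072 / 1e6
= 76636661.76 / 1e6
= 76.6367 MPa

76.6367


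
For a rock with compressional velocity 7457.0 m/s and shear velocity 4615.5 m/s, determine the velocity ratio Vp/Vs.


Vp/Vs = 7457.0 / 4615.5
= 1.6156

1.6156


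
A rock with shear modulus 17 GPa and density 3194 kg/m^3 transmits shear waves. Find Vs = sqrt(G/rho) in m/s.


Convert G to Pa: G = 17e9 Pa
Compute G/rho = 17e9 / 3194 = 5322479.6493
Vs = sqrt(5322479.6493) = 2307.05 m/s

2307.05


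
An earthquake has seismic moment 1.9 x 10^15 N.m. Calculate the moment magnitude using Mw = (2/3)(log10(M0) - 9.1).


log10(M0) = log10(1.9 x 10^15) = 15.2788
Mw = 2/3 * (15.2788 - 9.1)
= 2/3 * 6.1788
= 4.12

4.12


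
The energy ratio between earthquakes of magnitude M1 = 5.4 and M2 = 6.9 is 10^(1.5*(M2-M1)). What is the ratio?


M2 - M1 = 6.9 - 5.4 = 1.5
1.5 * 1.5 = 2.25
ratio = 10^2.25 = 177.83

177.83


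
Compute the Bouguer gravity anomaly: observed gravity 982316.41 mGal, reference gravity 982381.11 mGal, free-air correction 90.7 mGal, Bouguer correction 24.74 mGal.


BA = g_obs - g_ref + FAC - BC
= 982316.41 - 982381.11 + 90.7 - 24.74
= 1.26 mGal

1.26


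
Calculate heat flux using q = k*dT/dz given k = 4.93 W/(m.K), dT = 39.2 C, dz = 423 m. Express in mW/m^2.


q = k * dT / dz * 1000
= 4.93 * 39.2 / 423 * 1000
= 0.45687 * 1000
= 456.87 mW/m^2

456.87


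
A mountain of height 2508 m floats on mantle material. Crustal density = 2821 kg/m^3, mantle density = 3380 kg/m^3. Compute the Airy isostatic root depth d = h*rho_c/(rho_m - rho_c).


rho_m - rho_c = 3380 - 2821 = 559
d = 2508 * 2821 / 559
= 7075068 / 559
= 12656.65 m

12656.65


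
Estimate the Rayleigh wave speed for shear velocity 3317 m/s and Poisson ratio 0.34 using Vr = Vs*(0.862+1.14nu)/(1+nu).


Numerator factor = 0.862 + 1.14*0.34 = 1.2496
Denominator = 1 + 0.34 = 1.34
Vr = 3317 * 1.2496 / 1.34 = 3093.23 m/s

3093.23


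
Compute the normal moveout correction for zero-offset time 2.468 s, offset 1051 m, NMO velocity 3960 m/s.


x/Vnmo = 1051/3960 = 0.265404
(x/Vnmo)^2 = 0.070439
t0^2 = 6.091024
sqrt(6.091024 + 0.070439) = 2.48223
dt = 2.48223 - 2.468 = 0.01423

0.01423


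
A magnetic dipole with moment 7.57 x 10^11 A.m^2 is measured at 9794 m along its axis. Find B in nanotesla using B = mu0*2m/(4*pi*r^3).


m = 7.57 x 10^11 = 757000000000 A.m^2
2m = 1514000000000 A.m^2
r^3 = 9794^3 = 939464338184
B = (4pi*10^-7) * 1514000000000 / (4*pi * 939464338184) * 1e9
= 1902548.511014 / 11805657052593.8 * 1e9
= 161.1557 nT

161.1557


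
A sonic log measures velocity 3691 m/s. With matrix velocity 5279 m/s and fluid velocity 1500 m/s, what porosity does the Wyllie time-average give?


1/V - 1/Vm = 1/3691 - 1/5279 = 8.15e-05
1/Vf - 1/Vm = 1/1500 - 1/5279 = 0.00047724
phi = 8.15e-05 / 0.00047724 = 0.1708

0.1708


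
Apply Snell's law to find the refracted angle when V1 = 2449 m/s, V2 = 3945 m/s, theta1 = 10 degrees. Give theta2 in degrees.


sin(theta1) = sin(10 deg) = 0.173648
sin(theta2) = V2/V1 * sin(theta1) = 3945/2449 * 0.173648 = 0.279723
theta2 = arcsin(0.279723) = 16.2437 degrees

16.2437


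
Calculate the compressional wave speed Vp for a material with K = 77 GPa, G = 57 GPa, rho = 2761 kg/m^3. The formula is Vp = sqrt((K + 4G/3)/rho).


First compute the effective modulus:
K + 4G/3 = 77e9 + 4*57e9/3 = 153000000000.0 Pa
Then divide by density:
153000000000.0 / 2761 = 55414704.8171 Pa/(kg/m^3)
Take the square root:
Vp = sqrt(55414704.8171) = 7444.11 m/s

7444.11


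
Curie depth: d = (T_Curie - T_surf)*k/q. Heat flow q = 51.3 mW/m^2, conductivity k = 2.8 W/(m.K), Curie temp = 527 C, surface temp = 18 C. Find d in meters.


T_Curie - T_surf = 527 - 18 = 509 C
Convert q to W/m^2: 51.3 mW/m^2 = 0.0513 W/m^2
d = 509 * 2.8 / 0.0513 = 27781.68 m

27781.68


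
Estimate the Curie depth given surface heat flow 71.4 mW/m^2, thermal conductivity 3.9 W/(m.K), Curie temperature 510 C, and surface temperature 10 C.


T_Curie - T_surf = 510 - 10 = 500 C
Convert q to W/m^2: 71.4 mW/m^2 = 0.0714 W/m^2
d = 500 * 3.9 / 0.0714 = 27310.92 m

27310.92


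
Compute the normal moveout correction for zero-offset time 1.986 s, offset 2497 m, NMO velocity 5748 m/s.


x/Vnmo = 2497/5748 = 0.434412
(x/Vnmo)^2 = 0.188714
t0^2 = 3.944196
sqrt(3.944196 + 0.188714) = 2.032956
dt = 2.032956 - 1.986 = 0.046956

0.046956


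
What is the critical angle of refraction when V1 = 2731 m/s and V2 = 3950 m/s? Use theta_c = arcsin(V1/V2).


V1/V2 = 2731/3950 = 0.691392
theta_c = arcsin(0.691392) = 43.7404 degrees

43.7404


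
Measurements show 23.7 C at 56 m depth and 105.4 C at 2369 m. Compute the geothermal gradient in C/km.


dT = 105.4 - 23.7 = 81.7 C
dz = 2369 - 56 = 2313 m
gradient = dT/dz * 1000 = 81.7/2313 * 1000 = 35.3221 C/km

35.3221


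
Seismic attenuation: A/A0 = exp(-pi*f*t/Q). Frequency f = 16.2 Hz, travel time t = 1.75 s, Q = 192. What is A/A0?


pi*f*t/Q = pi*16.2*1.75/192 = 0.463876
A/A0 = exp(-0.463876) = 0.628842

0.628842


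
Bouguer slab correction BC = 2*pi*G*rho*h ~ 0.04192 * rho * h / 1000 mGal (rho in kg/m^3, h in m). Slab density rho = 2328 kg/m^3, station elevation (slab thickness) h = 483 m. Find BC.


BC = 0.04192 * rho * h / 1000
= 0.04192 * 2328 * 483 / 1000
= 47.1359 mGal

47.1359


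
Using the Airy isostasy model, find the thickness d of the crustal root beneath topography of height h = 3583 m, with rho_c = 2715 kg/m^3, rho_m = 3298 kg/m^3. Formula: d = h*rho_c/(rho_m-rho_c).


rho_m - rho_c = 3298 - 2715 = 583
d = 3583 * 2715 / 583
= 9727845 / 583
= 16685.84 m

16685.84


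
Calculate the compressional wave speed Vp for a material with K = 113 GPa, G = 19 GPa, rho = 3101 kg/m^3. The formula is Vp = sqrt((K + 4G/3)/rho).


First compute the effective modulus:
K + 4G/3 = 113e9 + 4*19e9/3 = 138333333333.33 Pa
Then divide by density:
138333333333.33 / 3101 = 44609265.8282 Pa/(kg/m^3)
Take the square root:
Vp = sqrt(44609265.8282) = 6679.02 m/s

6679.02


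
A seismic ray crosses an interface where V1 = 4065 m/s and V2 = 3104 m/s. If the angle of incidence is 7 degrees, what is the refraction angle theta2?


sin(theta1) = sin(7 deg) = 0.121869
sin(theta2) = V2/V1 * sin(theta1) = 3104/4065 * 0.121869 = 0.093058
theta2 = arcsin(0.093058) = 5.3396 degrees

5.3396


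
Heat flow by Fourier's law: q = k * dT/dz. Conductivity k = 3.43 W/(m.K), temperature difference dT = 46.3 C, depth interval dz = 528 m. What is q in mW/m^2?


q = k * dT / dz * 1000
= 3.43 * 46.3 / 528 * 1000
= 0.300775 * 1000
= 300.7746 mW/m^2

300.7746


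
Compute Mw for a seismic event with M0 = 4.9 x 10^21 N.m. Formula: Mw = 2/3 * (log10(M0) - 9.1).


log10(M0) = log10(4.9 x 10^21) = 21.6902
Mw = 2/3 * (21.6902 - 9.1)
= 2/3 * 12.5902
= 8.39

8.39


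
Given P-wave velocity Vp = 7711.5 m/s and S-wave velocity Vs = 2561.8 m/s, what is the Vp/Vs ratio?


Vp/Vs = 7711.5 / 2561.8
= 3.0102

3.0102


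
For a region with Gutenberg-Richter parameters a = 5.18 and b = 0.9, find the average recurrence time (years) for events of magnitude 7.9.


log10(N) = 5.18 - 0.9*7.9 = -1.93
N = 10^-1.93 = 0.011749
T = 1/N = 1/0.011749 = 85.1138 years

85.1138


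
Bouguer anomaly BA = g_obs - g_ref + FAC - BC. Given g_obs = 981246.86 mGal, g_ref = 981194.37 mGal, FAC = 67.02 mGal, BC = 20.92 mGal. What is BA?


BA = g_obs - g_ref + FAC - BC
= 981246.86 - 981194.37 + 67.02 - 20.92
= 98.59 mGal

98.59


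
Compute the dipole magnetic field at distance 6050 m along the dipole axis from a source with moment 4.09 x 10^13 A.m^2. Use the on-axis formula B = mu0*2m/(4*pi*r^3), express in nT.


m = 4.09 x 10^13 = 40900000000000 A.m^2
2m = 81800000000000 A.m^2
r^3 = 6050^3 = 221445125000
B = (4pi*10^-7) * 81800000000000 / (4*pi * 221445125000) * 1e9
= 102792911.625458 / 2782761511493.09 * 1e9
= 36939.174 nT

36939.174


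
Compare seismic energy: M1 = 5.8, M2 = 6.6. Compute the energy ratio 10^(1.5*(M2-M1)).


M2 - M1 = 6.6 - 5.8 = 0.8
1.5 * 0.8 = 1.2
ratio = 10^1.2 = 15.85

15.85


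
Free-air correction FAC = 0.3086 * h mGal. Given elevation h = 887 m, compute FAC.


FAC = 0.3086 * h
= 0.3086 * 887
= 273.7282 mGal

273.7282


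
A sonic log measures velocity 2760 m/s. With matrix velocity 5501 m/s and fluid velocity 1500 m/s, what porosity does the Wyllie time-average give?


1/V - 1/Vm = 1/2760 - 1/5501 = 0.00018053
1/Vf - 1/Vm = 1/1500 - 1/5501 = 0.00048488
phi = 0.00018053 / 0.00048488 = 0.3723

0.3723


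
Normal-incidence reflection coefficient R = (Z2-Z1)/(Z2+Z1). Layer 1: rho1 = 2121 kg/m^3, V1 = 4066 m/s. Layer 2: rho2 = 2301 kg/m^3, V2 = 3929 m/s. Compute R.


Z1 = 2121 * 4066 = 8623986
Z2 = 2301 * 3929 = 9040629
R = (9040629 - 8623986) / (9040629 + 8623986) = 416643 / 17664615 = 0.0236

0.0236


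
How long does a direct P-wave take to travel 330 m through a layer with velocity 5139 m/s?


t = x / V
= 330 / 5139
= 0.0642 s

0.0642


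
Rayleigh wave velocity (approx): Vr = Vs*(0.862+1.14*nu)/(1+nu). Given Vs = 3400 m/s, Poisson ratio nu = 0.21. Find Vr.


Numerator factor = 0.862 + 1.14*0.21 = 1.1014
Denominator = 1 + 0.21 = 1.21
Vr = 3400 * 1.1014 / 1.21 = 3094.84 m/s

3094.84


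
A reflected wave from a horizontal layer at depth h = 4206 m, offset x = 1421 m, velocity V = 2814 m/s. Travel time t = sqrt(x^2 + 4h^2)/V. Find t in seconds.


x^2 + 4h^2 = 1421^2 + 4*4206^2 = 2019241 + 70761744 = 72780985
sqrt(72780985) = 8531.1772
t = 8531.1772 / 2814 = 3.0317 s

3.0317


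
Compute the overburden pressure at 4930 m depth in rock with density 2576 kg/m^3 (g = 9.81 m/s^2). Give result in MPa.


P = rho * g * z / 1e6
= 2576 * 9.81 * 4930 / 1e6
= 124583860.8 / 1e6
= 124.5839 MPa

124.5839


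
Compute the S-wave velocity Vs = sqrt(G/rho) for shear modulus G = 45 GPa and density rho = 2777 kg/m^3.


Convert G to Pa: G = 45e9 Pa
Compute G/rho = 45e9 / 2777 = 16204537.2704
Vs = sqrt(16204537.2704) = 4025.49 m/s

4025.49


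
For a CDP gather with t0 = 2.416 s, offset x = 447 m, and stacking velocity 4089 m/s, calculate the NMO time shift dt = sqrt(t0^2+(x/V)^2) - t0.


x/Vnmo = 447/4089 = 0.109318
(x/Vnmo)^2 = 0.01195
t0^2 = 5.837056
sqrt(5.837056 + 0.01195) = 2.418472
dt = 2.418472 - 2.416 = 0.002472

0.002472


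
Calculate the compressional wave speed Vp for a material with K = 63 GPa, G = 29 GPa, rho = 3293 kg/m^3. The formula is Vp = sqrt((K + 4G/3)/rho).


First compute the effective modulus:
K + 4G/3 = 63e9 + 4*29e9/3 = 101666666666.67 Pa
Then divide by density:
101666666666.67 / 3293 = 30873570.1994 Pa/(kg/m^3)
Take the square root:
Vp = sqrt(30873570.1994) = 5556.4 m/s

5556.4


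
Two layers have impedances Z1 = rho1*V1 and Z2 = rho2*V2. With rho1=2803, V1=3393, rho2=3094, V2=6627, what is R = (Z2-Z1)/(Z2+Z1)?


Z1 = 2803 * 3393 = 9510579
Z2 = 3094 * 6627 = 20503938
R = (20503938 - 9510579) / (20503938 + 9510579) = 10993359 / 30014517 = 0.3663

0.3663


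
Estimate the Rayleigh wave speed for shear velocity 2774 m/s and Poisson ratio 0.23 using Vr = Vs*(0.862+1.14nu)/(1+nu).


Numerator factor = 0.862 + 1.14*0.23 = 1.1242
Denominator = 1 + 0.23 = 1.23
Vr = 2774 * 1.1242 / 1.23 = 2535.39 m/s

2535.39


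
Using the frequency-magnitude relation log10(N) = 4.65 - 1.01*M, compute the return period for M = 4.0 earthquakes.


log10(N) = 4.65 - 1.01*4.0 = 0.61
N = 10^0.61 = 4.073803
T = 1/N = 1/4.073803 = 0.2455 years

0.2455


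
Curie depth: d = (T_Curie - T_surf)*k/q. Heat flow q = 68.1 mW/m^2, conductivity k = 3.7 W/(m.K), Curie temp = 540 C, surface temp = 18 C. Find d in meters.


T_Curie - T_surf = 540 - 18 = 522 C
Convert q to W/m^2: 68.1 mW/m^2 = 0.0681 W/m^2
d = 522 * 3.7 / 0.0681 = 28361.23 m

28361.23


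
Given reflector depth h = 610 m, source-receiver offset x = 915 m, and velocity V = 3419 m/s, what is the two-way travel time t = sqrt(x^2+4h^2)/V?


x^2 + 4h^2 = 915^2 + 4*610^2 = 837225 + 1488400 = 2325625
sqrt(2325625) = 1525.0
t = 1525.0 / 3419 = 0.446 s

0.446


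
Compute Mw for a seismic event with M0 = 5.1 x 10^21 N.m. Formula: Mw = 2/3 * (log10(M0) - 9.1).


log10(M0) = log10(5.1 x 10^21) = 21.7076
Mw = 2/3 * (21.7076 - 9.1)
= 2/3 * 12.6076
= 8.41

8.41


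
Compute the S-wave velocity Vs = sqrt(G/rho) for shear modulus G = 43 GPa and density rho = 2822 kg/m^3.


Convert G to Pa: G = 43e9 Pa
Compute G/rho = 43e9 / 2822 = 15237420.2693
Vs = sqrt(15237420.2693) = 3903.51 m/s

3903.51


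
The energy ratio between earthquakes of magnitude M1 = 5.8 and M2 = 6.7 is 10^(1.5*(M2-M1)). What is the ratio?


M2 - M1 = 6.7 - 5.8 = 0.9
1.5 * 0.9 = 1.35
ratio = 10^1.35 = 22.39

22.39


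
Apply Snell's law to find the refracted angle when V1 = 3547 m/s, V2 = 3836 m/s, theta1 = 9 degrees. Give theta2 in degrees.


sin(theta1) = sin(9 deg) = 0.156434
sin(theta2) = V2/V1 * sin(theta1) = 3836/3547 * 0.156434 = 0.16918
theta2 = arcsin(0.16918) = 9.7402 degrees

9.7402


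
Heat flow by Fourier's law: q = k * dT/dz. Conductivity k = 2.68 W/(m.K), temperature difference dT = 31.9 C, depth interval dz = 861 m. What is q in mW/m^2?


q = k * dT / dz * 1000
= 2.68 * 31.9 / 861 * 1000
= 0.099294 * 1000
= 99.2938 mW/m^2

99.2938


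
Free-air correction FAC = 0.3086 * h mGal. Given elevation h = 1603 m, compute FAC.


FAC = 0.3086 * h
= 0.3086 * 1603
= 494.6858 mGal

494.6858


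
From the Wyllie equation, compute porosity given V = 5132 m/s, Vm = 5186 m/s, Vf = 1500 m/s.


1/V - 1/Vm = 1/5132 - 1/5186 = 2.03e-06
1/Vf - 1/Vm = 1/1500 - 1/5186 = 0.00047384
phi = 2.03e-06 / 0.00047384 = 0.0043

0.0043


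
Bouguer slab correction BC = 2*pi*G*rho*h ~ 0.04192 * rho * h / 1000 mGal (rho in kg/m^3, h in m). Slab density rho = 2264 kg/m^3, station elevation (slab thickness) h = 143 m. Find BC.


BC = 0.04192 * rho * h / 1000
= 0.04192 * 2264 * 143 / 1000
= 13.5717 mGal

13.5717


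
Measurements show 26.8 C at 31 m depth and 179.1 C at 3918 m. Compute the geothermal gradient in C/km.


dT = 179.1 - 26.8 = 152.3 C
dz = 3918 - 31 = 3887 m
gradient = dT/dz * 1000 = 152.3/3887 * 1000 = 39.1819 C/km

39.1819


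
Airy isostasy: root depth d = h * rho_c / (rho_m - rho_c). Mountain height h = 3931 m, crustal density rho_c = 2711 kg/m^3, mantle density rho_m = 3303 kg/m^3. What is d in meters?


rho_m - rho_c = 3303 - 2711 = 592
d = 3931 * 2711 / 592
= 10656941 / 592
= 18001.59 m

18001.59


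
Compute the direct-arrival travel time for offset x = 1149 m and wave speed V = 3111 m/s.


t = x / V
= 1149 / 3111
= 0.3693 s

0.3693


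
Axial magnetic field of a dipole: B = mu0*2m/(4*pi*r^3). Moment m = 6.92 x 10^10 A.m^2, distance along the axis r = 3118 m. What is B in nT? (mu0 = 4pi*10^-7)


m = 6.92 x 10^10 = 69200000000 A.m^2
2m = 138400000000 A.m^2
r^3 = 3118^3 = 30312959032
B = (4pi*10^-7) * 138400000000 / (4*pi * 30312959032) * 1e9
= 173918.569303 / 380923877614.0 * 1e9
= 456.5704 nT

456.5704


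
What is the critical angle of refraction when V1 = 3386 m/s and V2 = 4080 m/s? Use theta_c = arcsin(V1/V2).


V1/V2 = 3386/4080 = 0.829902
theta_c = arcsin(0.829902) = 56.0887 degrees

56.0887


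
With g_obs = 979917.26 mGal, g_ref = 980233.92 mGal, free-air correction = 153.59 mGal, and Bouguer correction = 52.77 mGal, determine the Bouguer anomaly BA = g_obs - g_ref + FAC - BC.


BA = g_obs - g_ref + FAC - BC
= 979917.26 - 980233.92 + 153.59 - 52.77
= -215.84 mGal

-215.84


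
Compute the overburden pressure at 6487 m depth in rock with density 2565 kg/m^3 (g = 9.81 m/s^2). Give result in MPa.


P = rho * g * z / 1e6
= 2565 * 9.81 * 6487 / 1e6
= 163230110.55 / 1e6
= 163.2301 MPa

163.2301


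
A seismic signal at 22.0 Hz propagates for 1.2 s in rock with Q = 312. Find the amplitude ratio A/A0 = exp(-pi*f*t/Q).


pi*f*t/Q = pi*22.0*1.2/312 = 0.265827
A/A0 = exp(-0.265827) = 0.766572

0.766572


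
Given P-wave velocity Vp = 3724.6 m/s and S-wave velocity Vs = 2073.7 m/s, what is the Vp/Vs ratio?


Vp/Vs = 3724.6 / 2073.7
= 1.7961

1.7961


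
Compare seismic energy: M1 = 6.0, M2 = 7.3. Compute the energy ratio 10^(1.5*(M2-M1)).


M2 - M1 = 7.3 - 6.0 = 1.3
1.5 * 1.3 = 1.95
ratio = 10^1.95 = 89.13

89.13


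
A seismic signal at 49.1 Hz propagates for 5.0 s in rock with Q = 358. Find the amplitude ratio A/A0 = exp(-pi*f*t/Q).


pi*f*t/Q = pi*49.1*5.0/358 = 2.15436
A/A0 = exp(-2.15436) = 0.115977

0.115977


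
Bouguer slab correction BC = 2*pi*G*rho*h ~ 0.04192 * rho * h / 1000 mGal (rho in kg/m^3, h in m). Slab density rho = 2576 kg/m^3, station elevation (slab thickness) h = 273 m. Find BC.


BC = 0.04192 * rho * h / 1000
= 0.04192 * 2576 * 273 / 1000
= 29.4802 mGal

29.4802


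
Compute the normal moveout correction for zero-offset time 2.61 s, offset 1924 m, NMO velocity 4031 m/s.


x/Vnmo = 1924/4031 = 0.477301
(x/Vnmo)^2 = 0.227816
t0^2 = 6.8121
sqrt(6.8121 + 0.227816) = 2.653284
dt = 2.653284 - 2.61 = 0.043284

0.043284


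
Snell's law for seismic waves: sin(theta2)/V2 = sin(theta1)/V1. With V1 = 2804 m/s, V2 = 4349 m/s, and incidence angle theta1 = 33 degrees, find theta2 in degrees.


sin(theta1) = sin(33 deg) = 0.544639
sin(theta2) = V2/V1 * sin(theta1) = 4349/2804 * 0.544639 = 0.844734
theta2 = arcsin(0.844734) = 57.6435 degrees

57.6435


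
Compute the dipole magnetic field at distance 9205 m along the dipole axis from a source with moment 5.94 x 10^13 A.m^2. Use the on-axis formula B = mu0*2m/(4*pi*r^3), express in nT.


m = 5.94 x 10^13 = 59400000000000 A.m^2
2m = 118800000000000 A.m^2
r^3 = 9205^3 = 779958290125
B = (4pi*10^-7) * 118800000000000 / (4*pi * 779958290125) * 1e9
= 149288482.898587 / 9801244937452.62 * 1e9
= 15231.5837 nT

15231.5837


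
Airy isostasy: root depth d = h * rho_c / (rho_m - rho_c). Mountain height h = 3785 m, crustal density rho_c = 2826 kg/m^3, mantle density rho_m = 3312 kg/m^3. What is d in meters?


rho_m - rho_c = 3312 - 2826 = 486
d = 3785 * 2826 / 486
= 10696410 / 486
= 22009.07 m

22009.07


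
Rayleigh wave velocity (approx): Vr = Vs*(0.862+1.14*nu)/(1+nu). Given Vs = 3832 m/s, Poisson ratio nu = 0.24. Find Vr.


Numerator factor = 0.862 + 1.14*0.24 = 1.1356
Denominator = 1 + 0.24 = 1.24
Vr = 3832 * 1.1356 / 1.24 = 3509.37 m/s

3509.37


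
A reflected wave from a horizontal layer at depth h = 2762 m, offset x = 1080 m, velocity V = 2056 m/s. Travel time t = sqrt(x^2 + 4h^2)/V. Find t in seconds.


x^2 + 4h^2 = 1080^2 + 4*2762^2 = 1166400 + 30514576 = 31680976
sqrt(31680976) = 5628.5856
t = 5628.5856 / 2056 = 2.7376 s

2.7376


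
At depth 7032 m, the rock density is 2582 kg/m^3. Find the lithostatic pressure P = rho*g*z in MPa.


P = rho * g * z / 1e6
= 2582 * 9.81 * 7032 / 1e6
= 178116481.44 / 1e6
= 178.1165 MPa

178.1165


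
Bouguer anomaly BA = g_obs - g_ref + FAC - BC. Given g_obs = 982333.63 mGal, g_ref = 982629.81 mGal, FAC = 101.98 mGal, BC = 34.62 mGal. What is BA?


BA = g_obs - g_ref + FAC - BC
= 982333.63 - 982629.81 + 101.98 - 34.62
= -228.82 mGal

-228.82


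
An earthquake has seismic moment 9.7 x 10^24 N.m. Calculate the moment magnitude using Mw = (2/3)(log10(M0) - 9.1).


log10(M0) = log10(9.7 x 10^24) = 24.9868
Mw = 2/3 * (24.9868 - 9.1)
= 2/3 * 15.8868
= 10.59

10.59


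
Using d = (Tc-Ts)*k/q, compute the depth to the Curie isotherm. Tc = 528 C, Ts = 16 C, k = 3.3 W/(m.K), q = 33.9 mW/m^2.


T_Curie - T_surf = 528 - 16 = 512 C
Convert q to W/m^2: 33.9 mW/m^2 = 0.0339 W/m^2
d = 512 * 3.3 / 0.0339 = 49840.71 m

49840.71


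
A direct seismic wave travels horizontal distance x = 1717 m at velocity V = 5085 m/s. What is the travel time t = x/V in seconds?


t = x / V
= 1717 / 5085
= 0.3377 s

0.3377


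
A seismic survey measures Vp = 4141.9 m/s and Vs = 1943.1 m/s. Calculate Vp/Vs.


Vp/Vs = 4141.9 / 1943.1
= 2.1316

2.1316


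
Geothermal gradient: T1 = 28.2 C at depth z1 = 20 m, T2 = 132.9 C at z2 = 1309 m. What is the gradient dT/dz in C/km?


dT = 132.9 - 28.2 = 104.7 C
dz = 1309 - 20 = 1289 m
gradient = dT/dz * 1000 = 104.7/1289 * 1000 = 81.2258 C/km

81.2258


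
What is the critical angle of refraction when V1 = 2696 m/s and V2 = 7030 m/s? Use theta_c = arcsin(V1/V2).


V1/V2 = 2696/7030 = 0.383499
theta_c = arcsin(0.383499) = 22.5506 degrees

22.5506


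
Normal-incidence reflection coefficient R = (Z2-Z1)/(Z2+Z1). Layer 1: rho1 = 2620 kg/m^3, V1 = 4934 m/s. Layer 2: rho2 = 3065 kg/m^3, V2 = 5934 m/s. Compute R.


Z1 = 2620 * 4934 = 12927080
Z2 = 3065 * 5934 = 18187710
R = (18187710 - 12927080) / (18187710 + 12927080) = 5260630 / 31114790 = 0.1691

0.1691


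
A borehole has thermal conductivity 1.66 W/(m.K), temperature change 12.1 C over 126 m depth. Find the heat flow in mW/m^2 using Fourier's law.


q = k * dT / dz * 1000
= 1.66 * 12.1 / 126 * 1000
= 0.159413 * 1000
= 159.4127 mW/m^2

159.4127


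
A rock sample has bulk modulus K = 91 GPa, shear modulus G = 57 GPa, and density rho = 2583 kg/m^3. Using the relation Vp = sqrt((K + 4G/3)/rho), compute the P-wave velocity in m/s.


First compute the effective modulus:
K + 4G/3 = 91e9 + 4*57e9/3 = 167000000000.0 Pa
Then divide by density:
167000000000.0 / 2583 = 64653503.6779 Pa/(kg/m^3)
Take the square root:
Vp = sqrt(64653503.6779) = 8040.74 m/s

8040.74


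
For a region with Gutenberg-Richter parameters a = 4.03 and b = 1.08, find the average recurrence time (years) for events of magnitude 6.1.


log10(N) = 4.03 - 1.08*6.1 = -2.558
N = 10^-2.558 = 0.002767
T = 1/N = 1/0.002767 = 361.4099 years

361.4099


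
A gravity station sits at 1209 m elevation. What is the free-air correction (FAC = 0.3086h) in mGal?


FAC = 0.3086 * h
= 0.3086 * 1209
= 373.0974 mGal

373.0974


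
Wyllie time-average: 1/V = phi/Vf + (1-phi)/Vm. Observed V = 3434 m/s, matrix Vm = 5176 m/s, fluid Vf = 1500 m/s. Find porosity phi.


1/V - 1/Vm = 1/3434 - 1/5176 = 9.801e-05
1/Vf - 1/Vm = 1/1500 - 1/5176 = 0.00047347
phi = 9.801e-05 / 0.00047347 = 0.207

0.207


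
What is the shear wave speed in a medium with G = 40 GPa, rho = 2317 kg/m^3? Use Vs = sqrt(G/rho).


Convert G to Pa: G = 40e9 Pa
Compute G/rho = 40e9 / 2317 = 17263703.0643
Vs = sqrt(17263703.0643) = 4154.96 m/s

4154.96


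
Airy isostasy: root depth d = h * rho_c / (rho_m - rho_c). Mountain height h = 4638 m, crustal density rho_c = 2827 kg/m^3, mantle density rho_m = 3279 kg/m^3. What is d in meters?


rho_m - rho_c = 3279 - 2827 = 452
d = 4638 * 2827 / 452
= 13111626 / 452
= 29008.02 m

29008.02


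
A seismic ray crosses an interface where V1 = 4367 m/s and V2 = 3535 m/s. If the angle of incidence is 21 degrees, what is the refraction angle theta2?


sin(theta1) = sin(21 deg) = 0.358368
sin(theta2) = V2/V1 * sin(theta1) = 3535/4367 * 0.358368 = 0.290092
theta2 = arcsin(0.290092) = 16.8634 degrees

16.8634


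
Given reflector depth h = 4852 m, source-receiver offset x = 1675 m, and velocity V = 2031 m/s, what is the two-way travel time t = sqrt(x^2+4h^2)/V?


x^2 + 4h^2 = 1675^2 + 4*4852^2 = 2805625 + 94167616 = 96973241
sqrt(96973241) = 9847.4992
t = 9847.4992 / 2031 = 4.8486 s

4.8486


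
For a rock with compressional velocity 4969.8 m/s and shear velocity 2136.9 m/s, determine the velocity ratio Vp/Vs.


Vp/Vs = 4969.8 / 2136.9
= 2.3257

2.3257


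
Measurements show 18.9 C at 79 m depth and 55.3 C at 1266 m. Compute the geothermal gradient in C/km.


dT = 55.3 - 18.9 = 36.4 C
dz = 1266 - 79 = 1187 m
gradient = dT/dz * 1000 = 36.4/1187 * 1000 = 30.6655 C/km

30.6655


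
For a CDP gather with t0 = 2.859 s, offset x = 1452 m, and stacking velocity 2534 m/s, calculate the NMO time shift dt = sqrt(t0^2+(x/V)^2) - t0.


x/Vnmo = 1452/2534 = 0.573007
(x/Vnmo)^2 = 0.328337
t0^2 = 8.173881
sqrt(8.173881 + 0.328337) = 2.915856
dt = 2.915856 - 2.859 = 0.056856

0.056856


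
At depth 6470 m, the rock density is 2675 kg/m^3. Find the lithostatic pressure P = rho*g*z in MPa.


P = rho * g * z / 1e6
= 2675 * 9.81 * 6470 / 1e6
= 169784122.5 / 1e6
= 169.7841 MPa

169.7841


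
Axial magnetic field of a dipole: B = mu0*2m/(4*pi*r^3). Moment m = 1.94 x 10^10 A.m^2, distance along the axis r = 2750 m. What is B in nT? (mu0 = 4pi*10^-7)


m = 1.94 x 10^10 = 19400000000 A.m^2
2m = 38800000000 A.m^2
r^3 = 2750^3 = 20796875000
B = (4pi*10^-7) * 38800000000 / (4*pi * 20796875000) * 1e9
= 48757.517984 / 261341238870.5 * 1e9
= 186.5665 nT

186.5665


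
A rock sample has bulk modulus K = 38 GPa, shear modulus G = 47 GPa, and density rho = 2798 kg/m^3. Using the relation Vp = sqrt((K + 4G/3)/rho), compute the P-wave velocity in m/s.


First compute the effective modulus:
K + 4G/3 = 38e9 + 4*47e9/3 = 100666666666.67 Pa
Then divide by density:
100666666666.67 / 2798 = 35978079.5807 Pa/(kg/m^3)
Take the square root:
Vp = sqrt(35978079.5807) = 5998.17 m/s

5998.17


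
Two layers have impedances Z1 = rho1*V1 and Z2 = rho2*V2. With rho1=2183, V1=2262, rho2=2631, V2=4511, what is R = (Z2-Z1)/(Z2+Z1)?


Z1 = 2183 * 2262 = 4937946
Z2 = 2631 * 4511 = 11868441
R = (11868441 - 4937946) / (11868441 + 4937946) = 6930495 / 16806387 = 0.4124

0.4124


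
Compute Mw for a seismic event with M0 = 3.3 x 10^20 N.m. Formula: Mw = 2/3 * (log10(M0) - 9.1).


log10(M0) = log10(3.3 x 10^20) = 20.5185
Mw = 2/3 * (20.5185 - 9.1)
= 2/3 * 11.4185
= 7.61

7.61


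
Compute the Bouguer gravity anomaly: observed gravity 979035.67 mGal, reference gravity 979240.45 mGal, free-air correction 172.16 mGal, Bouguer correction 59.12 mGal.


BA = g_obs - g_ref + FAC - BC
= 979035.67 - 979240.45 + 172.16 - 59.12
= -91.74 mGal

-91.74


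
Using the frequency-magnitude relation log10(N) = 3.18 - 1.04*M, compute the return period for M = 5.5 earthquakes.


log10(N) = 3.18 - 1.04*5.5 = -2.54
N = 10^-2.54 = 0.002884
T = 1/N = 1/0.002884 = 346.7369 years

346.7369


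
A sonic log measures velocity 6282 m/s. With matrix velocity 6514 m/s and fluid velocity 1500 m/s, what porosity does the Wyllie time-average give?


1/V - 1/Vm = 1/6282 - 1/6514 = 5.67e-06
1/Vf - 1/Vm = 1/1500 - 1/6514 = 0.00051315
phi = 5.67e-06 / 0.00051315 = 0.011

0.011


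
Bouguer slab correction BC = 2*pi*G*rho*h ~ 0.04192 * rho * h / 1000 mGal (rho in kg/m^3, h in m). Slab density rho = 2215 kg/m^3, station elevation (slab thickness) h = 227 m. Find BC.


BC = 0.04192 * rho * h / 1000
= 0.04192 * 2215 * 227 / 1000
= 21.0776 mGal

21.0776


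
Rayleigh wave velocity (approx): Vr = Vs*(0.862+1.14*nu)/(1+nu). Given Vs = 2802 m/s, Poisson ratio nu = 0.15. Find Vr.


Numerator factor = 0.862 + 1.14*0.15 = 1.033
Denominator = 1 + 0.15 = 1.15
Vr = 2802 * 1.033 / 1.15 = 2516.93 m/s

2516.93


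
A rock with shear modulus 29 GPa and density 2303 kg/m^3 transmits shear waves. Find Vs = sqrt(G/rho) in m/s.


Convert G to Pa: G = 29e9 Pa
Compute G/rho = 29e9 / 2303 = 12592270.9509
Vs = sqrt(12592270.9509) = 3548.56 m/s

3548.56


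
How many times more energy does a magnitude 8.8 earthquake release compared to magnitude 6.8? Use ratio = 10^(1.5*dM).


M2 - M1 = 8.8 - 6.8 = 2.0
1.5 * 2.0 = 3.0
ratio = 10^3.0 = 1000.0

1000.0


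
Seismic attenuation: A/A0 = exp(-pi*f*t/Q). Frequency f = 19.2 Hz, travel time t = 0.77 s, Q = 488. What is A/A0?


pi*f*t/Q = pi*19.2*0.77/488 = 0.095175
A/A0 = exp(-0.095175) = 0.909214

0.909214


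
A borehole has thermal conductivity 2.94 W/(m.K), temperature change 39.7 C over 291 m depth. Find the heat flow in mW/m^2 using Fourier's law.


q = k * dT / dz * 1000
= 2.94 * 39.7 / 291 * 1000
= 0.401093 * 1000
= 401.0928 mW/m^2

401.0928


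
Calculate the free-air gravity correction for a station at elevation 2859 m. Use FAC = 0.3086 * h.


FAC = 0.3086 * h
= 0.3086 * 2859
= 882.2874 mGal

882.2874


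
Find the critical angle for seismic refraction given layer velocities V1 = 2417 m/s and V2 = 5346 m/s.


V1/V2 = 2417/5346 = 0.452114
theta_c = arcsin(0.452114) = 26.8794 degrees

26.8794


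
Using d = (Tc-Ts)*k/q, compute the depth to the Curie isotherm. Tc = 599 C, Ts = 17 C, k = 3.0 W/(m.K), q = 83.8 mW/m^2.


T_Curie - T_surf = 599 - 17 = 582 C
Convert q to W/m^2: 83.8 mW/m^2 = 0.0838 W/m^2
d = 582 * 3.0 / 0.0838 = 20835.32 m

20835.32


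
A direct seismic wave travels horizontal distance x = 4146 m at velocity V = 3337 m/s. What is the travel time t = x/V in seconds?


t = x / V
= 4146 / 3337
= 1.2424 s

1.2424


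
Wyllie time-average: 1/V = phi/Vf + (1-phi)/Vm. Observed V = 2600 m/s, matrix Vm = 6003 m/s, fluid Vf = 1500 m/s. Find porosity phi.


1/V - 1/Vm = 1/2600 - 1/6003 = 0.00021803
1/Vf - 1/Vm = 1/1500 - 1/6003 = 0.00050008
phi = 0.00021803 / 0.00050008 = 0.436

0.436


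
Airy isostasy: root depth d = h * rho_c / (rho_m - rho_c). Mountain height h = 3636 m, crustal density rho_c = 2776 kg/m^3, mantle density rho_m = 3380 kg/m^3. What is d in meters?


rho_m - rho_c = 3380 - 2776 = 604
d = 3636 * 2776 / 604
= 10093536 / 604
= 16711.15 m

16711.15


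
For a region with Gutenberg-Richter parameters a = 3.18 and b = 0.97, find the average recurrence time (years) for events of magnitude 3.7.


log10(N) = 3.18 - 0.97*3.7 = -0.409
N = 10^-0.409 = 0.389942
T = 1/N = 1/0.389942 = 2.5645 years

2.5645


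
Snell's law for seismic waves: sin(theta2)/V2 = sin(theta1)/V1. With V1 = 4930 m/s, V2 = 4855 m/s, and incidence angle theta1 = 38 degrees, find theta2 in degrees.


sin(theta1) = sin(38 deg) = 0.615661
sin(theta2) = V2/V1 * sin(theta1) = 4855/4930 * 0.615661 = 0.606295
theta2 = arcsin(0.606295) = 37.3221 degrees

37.3221


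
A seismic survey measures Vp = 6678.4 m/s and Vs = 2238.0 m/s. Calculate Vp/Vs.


Vp/Vs = 6678.4 / 2238.0
= 2.9841

2.9841
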